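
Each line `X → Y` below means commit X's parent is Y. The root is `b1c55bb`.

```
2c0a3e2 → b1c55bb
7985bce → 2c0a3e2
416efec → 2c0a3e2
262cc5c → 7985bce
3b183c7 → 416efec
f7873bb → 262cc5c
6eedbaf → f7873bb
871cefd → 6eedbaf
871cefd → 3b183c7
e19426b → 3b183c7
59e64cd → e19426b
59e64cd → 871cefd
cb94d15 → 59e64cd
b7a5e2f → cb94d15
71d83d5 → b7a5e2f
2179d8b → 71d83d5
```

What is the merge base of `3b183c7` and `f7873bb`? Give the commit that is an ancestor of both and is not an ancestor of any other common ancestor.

2c0a3e2

Ancestors of 3b183c7: {2c0a3e2, 3b183c7, 416efec, b1c55bb}.
Ancestors of f7873bb: {262cc5c, 2c0a3e2, 7985bce, b1c55bb, f7873bb}.
Common ancestors: {2c0a3e2, b1c55bb}.
Among these, 2c0a3e2 is not an ancestor of any other common ancestor — it is the merge base.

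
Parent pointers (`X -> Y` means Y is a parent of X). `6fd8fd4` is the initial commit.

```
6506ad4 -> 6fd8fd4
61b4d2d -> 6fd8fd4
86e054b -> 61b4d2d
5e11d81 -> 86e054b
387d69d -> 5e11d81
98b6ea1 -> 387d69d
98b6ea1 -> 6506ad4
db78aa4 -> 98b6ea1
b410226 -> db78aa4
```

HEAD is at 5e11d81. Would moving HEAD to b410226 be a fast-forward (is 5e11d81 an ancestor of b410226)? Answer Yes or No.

Yes

A fast-forward from 5e11d81 to b410226 is possible iff 5e11d81 is an ancestor of b410226.
Ancestors of b410226: {387d69d, 5e11d81, 61b4d2d, 6506ad4, 6fd8fd4, 86e054b, 98b6ea1, b410226, db78aa4}.
5e11d81 is among them, so fast-forward is possible.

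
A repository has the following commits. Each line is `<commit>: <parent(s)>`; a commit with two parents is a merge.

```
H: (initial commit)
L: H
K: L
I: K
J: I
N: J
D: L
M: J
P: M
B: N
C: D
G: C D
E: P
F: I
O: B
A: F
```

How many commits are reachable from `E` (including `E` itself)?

Walking parent pointers from E: reachable set = {E, H, I, J, K, L, M, P}.
That is 8 commits.

8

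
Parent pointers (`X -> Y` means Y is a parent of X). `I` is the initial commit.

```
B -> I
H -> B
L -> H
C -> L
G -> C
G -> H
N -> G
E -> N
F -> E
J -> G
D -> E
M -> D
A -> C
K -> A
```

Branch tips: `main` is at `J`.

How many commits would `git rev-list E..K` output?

Reachable from K: {A, B, C, H, I, K, L}.
Reachable from E: {B, C, E, G, H, I, L, N}.
In K's history but not E's: {A, K} — 2 commits.

2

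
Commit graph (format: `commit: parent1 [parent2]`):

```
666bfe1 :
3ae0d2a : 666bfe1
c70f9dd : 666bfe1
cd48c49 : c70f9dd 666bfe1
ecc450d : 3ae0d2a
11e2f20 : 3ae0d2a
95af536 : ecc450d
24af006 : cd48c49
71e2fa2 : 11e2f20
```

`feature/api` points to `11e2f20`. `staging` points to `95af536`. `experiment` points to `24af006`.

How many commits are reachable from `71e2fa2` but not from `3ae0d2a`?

2

Reachable from 71e2fa2: {11e2f20, 3ae0d2a, 666bfe1, 71e2fa2}.
Reachable from 3ae0d2a: {3ae0d2a, 666bfe1}.
In 71e2fa2's history but not 3ae0d2a's: {11e2f20, 71e2fa2} — 2 commits.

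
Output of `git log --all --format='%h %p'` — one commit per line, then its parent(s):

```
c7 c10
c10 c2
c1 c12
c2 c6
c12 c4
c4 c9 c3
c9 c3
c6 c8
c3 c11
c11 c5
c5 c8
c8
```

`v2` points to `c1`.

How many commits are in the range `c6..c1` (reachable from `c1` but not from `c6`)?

Reachable from c1: {c1, c11, c12, c3, c4, c5, c8, c9}.
Reachable from c6: {c6, c8}.
In c1's history but not c6's: {c1, c11, c12, c3, c4, c5, c9} — 7 commits.

7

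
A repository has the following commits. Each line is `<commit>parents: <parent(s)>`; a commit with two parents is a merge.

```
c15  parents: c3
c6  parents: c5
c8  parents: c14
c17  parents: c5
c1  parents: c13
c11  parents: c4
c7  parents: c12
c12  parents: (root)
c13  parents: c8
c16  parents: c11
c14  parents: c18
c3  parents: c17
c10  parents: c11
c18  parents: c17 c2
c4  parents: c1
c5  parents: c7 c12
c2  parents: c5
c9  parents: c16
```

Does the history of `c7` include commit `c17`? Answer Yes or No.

Ancestors of c7: {c12, c7}.
c17 is not in that set, so it is not an ancestor of c7.

No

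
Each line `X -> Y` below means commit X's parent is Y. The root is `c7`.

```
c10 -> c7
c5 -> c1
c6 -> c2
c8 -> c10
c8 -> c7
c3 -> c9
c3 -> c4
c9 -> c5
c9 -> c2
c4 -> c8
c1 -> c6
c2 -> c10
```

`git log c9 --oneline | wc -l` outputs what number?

7

Walking parent pointers from c9: reachable set = {c1, c10, c2, c5, c6, c7, c9}.
That is 7 commits.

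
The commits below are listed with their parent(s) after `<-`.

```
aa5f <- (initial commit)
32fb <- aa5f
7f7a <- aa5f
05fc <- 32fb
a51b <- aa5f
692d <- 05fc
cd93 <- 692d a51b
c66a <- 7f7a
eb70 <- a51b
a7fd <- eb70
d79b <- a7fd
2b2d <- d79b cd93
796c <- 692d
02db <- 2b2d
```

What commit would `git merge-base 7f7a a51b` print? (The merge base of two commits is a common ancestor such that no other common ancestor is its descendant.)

aa5f

Ancestors of 7f7a: {7f7a, aa5f}.
Ancestors of a51b: {a51b, aa5f}.
Common ancestors: {aa5f}.
The only common ancestor is aa5f, so it is the merge base.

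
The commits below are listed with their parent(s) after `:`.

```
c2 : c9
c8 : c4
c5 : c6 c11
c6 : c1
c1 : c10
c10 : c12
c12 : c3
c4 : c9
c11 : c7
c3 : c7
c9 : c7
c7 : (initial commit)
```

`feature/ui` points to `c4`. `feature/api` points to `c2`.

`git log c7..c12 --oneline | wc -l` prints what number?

Reachable from c12: {c12, c3, c7}.
Reachable from c7: {c7}.
In c12's history but not c7's: {c12, c3} — 2 commits.

2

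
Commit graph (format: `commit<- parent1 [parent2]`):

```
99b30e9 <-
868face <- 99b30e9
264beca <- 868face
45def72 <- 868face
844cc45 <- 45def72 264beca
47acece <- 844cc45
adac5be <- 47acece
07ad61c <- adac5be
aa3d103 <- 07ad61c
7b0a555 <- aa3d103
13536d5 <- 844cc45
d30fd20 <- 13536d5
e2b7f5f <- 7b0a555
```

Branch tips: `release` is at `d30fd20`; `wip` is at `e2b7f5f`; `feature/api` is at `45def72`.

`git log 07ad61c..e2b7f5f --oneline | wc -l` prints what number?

3

Reachable from e2b7f5f: {07ad61c, 264beca, 45def72, 47acece, 7b0a555, 844cc45, 868face, 99b30e9, aa3d103, adac5be, e2b7f5f}.
Reachable from 07ad61c: {07ad61c, 264beca, 45def72, 47acece, 844cc45, 868face, 99b30e9, adac5be}.
In e2b7f5f's history but not 07ad61c's: {7b0a555, aa3d103, e2b7f5f} — 3 commits.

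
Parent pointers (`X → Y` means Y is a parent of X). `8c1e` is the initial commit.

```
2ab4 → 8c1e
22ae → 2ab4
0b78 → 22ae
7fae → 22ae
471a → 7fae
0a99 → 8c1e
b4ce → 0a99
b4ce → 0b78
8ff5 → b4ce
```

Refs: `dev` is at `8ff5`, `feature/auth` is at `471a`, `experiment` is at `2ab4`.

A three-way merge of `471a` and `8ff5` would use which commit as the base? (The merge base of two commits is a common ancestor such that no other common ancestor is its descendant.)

Ancestors of 471a: {22ae, 2ab4, 471a, 7fae, 8c1e}.
Ancestors of 8ff5: {0a99, 0b78, 22ae, 2ab4, 8c1e, 8ff5, b4ce}.
Common ancestors: {22ae, 2ab4, 8c1e}.
Among these, 22ae is not an ancestor of any other common ancestor — it is the merge base.

22ae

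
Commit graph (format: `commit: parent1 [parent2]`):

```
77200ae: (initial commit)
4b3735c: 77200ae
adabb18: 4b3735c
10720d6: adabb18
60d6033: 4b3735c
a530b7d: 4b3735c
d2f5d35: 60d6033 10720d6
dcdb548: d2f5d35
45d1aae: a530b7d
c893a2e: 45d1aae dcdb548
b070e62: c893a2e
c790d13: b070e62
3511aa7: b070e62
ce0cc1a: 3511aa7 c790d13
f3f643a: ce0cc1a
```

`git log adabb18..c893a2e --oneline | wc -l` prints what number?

7

Reachable from c893a2e: {10720d6, 45d1aae, 4b3735c, 60d6033, 77200ae, a530b7d, adabb18, c893a2e, d2f5d35, dcdb548}.
Reachable from adabb18: {4b3735c, 77200ae, adabb18}.
In c893a2e's history but not adabb18's: {10720d6, 45d1aae, 60d6033, a530b7d, c893a2e, d2f5d35, dcdb548} — 7 commits.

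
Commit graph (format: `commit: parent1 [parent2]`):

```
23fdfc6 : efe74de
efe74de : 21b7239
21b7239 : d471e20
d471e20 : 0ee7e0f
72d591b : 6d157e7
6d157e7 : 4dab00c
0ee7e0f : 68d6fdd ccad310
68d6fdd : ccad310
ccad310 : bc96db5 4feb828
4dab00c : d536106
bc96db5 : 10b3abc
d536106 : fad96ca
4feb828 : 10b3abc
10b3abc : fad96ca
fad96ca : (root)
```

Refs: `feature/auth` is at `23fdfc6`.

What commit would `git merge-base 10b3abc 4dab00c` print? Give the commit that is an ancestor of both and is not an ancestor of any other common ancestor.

fad96ca

Ancestors of 10b3abc: {10b3abc, fad96ca}.
Ancestors of 4dab00c: {4dab00c, d536106, fad96ca}.
Common ancestors: {fad96ca}.
The only common ancestor is fad96ca, so it is the merge base.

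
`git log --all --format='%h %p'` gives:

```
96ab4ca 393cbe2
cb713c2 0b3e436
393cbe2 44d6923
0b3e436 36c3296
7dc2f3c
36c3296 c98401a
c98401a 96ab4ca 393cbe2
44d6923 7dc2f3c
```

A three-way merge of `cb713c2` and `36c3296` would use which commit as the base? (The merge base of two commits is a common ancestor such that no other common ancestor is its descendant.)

Ancestors of cb713c2: {0b3e436, 36c3296, 393cbe2, 44d6923, 7dc2f3c, 96ab4ca, c98401a, cb713c2}.
Ancestors of 36c3296: {36c3296, 393cbe2, 44d6923, 7dc2f3c, 96ab4ca, c98401a}.
Common ancestors: {36c3296, 393cbe2, 44d6923, 7dc2f3c, 96ab4ca, c98401a}.
Among these, 36c3296 is not an ancestor of any other common ancestor — it is the merge base.

36c3296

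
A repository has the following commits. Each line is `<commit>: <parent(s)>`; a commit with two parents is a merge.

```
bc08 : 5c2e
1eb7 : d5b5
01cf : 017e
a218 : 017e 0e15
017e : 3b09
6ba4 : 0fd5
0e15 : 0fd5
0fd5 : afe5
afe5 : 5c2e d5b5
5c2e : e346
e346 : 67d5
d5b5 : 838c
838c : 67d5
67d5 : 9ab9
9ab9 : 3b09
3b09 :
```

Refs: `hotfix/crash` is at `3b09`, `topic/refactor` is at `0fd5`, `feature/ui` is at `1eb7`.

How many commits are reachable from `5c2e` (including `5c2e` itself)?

Walking parent pointers from 5c2e: reachable set = {3b09, 5c2e, 67d5, 9ab9, e346}.
That is 5 commits.

5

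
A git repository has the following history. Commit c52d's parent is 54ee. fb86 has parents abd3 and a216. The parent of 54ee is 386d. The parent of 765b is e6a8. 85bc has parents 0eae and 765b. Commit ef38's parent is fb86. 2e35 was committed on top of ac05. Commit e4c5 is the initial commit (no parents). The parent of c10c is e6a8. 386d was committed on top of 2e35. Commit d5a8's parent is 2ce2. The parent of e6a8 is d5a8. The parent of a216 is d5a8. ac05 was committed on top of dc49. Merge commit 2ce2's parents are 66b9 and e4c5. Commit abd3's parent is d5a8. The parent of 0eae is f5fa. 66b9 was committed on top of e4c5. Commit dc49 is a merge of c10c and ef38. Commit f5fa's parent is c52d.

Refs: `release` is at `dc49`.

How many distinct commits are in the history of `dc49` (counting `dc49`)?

11

Walking parent pointers from dc49: reachable set = {2ce2, 66b9, a216, abd3, c10c, d5a8, dc49, e4c5, e6a8, ef38, fb86}.
That is 11 commits.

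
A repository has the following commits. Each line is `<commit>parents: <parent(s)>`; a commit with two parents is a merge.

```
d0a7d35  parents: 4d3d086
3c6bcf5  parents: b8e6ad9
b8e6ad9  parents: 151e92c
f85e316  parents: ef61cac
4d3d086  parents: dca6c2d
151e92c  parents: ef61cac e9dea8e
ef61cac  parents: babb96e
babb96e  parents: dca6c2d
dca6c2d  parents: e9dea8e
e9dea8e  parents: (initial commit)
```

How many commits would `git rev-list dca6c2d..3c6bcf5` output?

Reachable from 3c6bcf5: {151e92c, 3c6bcf5, b8e6ad9, babb96e, dca6c2d, e9dea8e, ef61cac}.
Reachable from dca6c2d: {dca6c2d, e9dea8e}.
In 3c6bcf5's history but not dca6c2d's: {151e92c, 3c6bcf5, b8e6ad9, babb96e, ef61cac} — 5 commits.

5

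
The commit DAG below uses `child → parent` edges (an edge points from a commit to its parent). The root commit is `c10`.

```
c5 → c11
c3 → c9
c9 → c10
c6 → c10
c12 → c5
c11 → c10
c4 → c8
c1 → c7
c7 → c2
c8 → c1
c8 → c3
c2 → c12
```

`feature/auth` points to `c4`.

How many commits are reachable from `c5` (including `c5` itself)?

3

Walking parent pointers from c5: reachable set = {c10, c11, c5}.
That is 3 commits.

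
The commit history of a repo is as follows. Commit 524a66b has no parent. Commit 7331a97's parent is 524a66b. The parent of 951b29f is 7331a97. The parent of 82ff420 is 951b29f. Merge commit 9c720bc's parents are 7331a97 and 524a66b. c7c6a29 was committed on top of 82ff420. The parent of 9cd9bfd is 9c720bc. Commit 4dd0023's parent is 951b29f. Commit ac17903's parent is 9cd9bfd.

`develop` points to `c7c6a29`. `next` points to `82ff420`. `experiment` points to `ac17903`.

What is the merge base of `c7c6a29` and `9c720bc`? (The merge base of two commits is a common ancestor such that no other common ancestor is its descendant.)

Ancestors of c7c6a29: {524a66b, 7331a97, 82ff420, 951b29f, c7c6a29}.
Ancestors of 9c720bc: {524a66b, 7331a97, 9c720bc}.
Common ancestors: {524a66b, 7331a97}.
Among these, 7331a97 is not an ancestor of any other common ancestor — it is the merge base.

7331a97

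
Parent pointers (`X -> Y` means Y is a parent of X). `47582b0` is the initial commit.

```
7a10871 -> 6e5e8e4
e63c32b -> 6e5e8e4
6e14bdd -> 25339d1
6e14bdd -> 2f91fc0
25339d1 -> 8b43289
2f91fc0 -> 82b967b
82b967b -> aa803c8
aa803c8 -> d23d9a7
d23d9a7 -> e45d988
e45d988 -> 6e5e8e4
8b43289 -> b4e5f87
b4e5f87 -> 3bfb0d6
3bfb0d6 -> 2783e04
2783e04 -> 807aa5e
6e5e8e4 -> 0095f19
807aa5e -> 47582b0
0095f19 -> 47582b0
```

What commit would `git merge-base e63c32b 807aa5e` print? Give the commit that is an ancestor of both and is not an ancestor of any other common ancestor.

Ancestors of e63c32b: {0095f19, 47582b0, 6e5e8e4, e63c32b}.
Ancestors of 807aa5e: {47582b0, 807aa5e}.
Common ancestors: {47582b0}.
The only common ancestor is 47582b0, so it is the merge base.

47582b0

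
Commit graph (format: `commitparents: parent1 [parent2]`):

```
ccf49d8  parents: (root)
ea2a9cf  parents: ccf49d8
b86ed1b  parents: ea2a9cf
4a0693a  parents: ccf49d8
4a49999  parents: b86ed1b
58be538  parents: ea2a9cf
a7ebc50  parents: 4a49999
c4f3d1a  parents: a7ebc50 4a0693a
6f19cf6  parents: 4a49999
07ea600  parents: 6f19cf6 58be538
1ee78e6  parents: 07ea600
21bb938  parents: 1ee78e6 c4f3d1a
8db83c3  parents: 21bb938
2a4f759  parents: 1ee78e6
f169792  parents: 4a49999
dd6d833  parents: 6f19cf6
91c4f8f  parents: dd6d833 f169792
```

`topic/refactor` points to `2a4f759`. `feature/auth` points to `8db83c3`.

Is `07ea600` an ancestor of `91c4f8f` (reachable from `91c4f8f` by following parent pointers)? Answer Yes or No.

No

Ancestors of 91c4f8f: {4a49999, 6f19cf6, 91c4f8f, b86ed1b, ccf49d8, dd6d833, ea2a9cf, f169792}.
07ea600 is not in that set, so it is not an ancestor of 91c4f8f.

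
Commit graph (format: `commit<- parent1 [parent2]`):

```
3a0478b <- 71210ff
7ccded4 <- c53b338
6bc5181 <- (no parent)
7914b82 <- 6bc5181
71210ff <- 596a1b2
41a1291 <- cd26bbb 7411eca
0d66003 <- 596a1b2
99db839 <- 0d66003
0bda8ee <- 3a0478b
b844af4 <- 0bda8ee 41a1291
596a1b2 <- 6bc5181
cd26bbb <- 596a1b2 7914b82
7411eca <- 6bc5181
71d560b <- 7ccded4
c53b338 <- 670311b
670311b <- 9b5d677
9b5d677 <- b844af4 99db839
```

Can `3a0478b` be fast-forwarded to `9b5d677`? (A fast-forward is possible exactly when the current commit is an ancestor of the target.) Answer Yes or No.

Yes

A fast-forward from 3a0478b to 9b5d677 is possible iff 3a0478b is an ancestor of 9b5d677.
Ancestors of 9b5d677: {0bda8ee, 0d66003, 3a0478b, 41a1291, 596a1b2, 6bc5181, 71210ff, 7411eca, 7914b82, 99db839, 9b5d677, b844af4, cd26bbb}.
3a0478b is among them, so fast-forward is possible.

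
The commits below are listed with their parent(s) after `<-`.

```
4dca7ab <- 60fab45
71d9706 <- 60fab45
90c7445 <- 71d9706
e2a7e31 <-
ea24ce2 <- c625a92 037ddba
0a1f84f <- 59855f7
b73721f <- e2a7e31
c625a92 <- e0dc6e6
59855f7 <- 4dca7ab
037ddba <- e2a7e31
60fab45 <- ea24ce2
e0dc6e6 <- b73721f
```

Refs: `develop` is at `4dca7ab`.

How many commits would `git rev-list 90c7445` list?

9

Walking parent pointers from 90c7445: reachable set = {037ddba, 60fab45, 71d9706, 90c7445, b73721f, c625a92, e0dc6e6, e2a7e31, ea24ce2}.
That is 9 commits.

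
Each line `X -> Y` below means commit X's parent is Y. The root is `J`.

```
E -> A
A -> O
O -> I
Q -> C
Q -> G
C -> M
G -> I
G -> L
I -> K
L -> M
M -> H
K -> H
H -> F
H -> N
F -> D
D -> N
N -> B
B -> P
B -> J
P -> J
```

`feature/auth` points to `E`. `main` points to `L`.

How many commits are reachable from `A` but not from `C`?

4

Reachable from A: {A, B, D, F, H, I, J, K, N, O, P}.
Reachable from C: {B, C, D, F, H, J, M, N, P}.
In A's history but not C's: {A, I, K, O} — 4 commits.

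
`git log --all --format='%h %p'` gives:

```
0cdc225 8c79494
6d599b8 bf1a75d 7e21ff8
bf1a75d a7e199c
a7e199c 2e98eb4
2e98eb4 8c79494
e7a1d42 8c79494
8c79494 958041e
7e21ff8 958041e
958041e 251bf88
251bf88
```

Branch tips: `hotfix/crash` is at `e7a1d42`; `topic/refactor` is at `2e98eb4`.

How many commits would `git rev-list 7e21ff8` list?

Walking parent pointers from 7e21ff8: reachable set = {251bf88, 7e21ff8, 958041e}.
That is 3 commits.

3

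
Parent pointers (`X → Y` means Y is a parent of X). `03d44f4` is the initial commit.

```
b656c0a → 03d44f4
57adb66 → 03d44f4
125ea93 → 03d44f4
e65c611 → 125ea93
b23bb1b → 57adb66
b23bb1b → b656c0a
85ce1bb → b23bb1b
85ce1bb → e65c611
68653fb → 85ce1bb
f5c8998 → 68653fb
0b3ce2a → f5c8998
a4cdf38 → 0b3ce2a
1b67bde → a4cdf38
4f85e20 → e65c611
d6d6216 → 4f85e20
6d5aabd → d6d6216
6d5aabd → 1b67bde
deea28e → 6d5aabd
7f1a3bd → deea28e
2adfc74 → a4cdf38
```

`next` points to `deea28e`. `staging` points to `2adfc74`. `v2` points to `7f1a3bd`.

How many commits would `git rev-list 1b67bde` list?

12

Walking parent pointers from 1b67bde: reachable set = {03d44f4, 0b3ce2a, 125ea93, 1b67bde, 57adb66, 68653fb, 85ce1bb, a4cdf38, b23bb1b, b656c0a, e65c611, f5c8998}.
That is 12 commits.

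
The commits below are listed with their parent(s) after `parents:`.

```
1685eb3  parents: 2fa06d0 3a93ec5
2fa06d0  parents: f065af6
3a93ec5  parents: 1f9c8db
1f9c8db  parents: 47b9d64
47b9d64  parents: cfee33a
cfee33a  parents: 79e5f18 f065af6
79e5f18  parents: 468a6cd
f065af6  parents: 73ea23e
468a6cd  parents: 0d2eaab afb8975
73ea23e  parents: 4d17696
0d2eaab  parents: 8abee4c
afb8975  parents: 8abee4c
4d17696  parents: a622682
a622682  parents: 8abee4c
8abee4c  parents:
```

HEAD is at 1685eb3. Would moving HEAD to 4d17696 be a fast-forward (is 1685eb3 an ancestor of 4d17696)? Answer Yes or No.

No

A fast-forward from 1685eb3 to 4d17696 is possible iff 1685eb3 is an ancestor of 4d17696.
Ancestors of 4d17696: {4d17696, 8abee4c, a622682}.
1685eb3 is not among them, so fast-forward is not possible.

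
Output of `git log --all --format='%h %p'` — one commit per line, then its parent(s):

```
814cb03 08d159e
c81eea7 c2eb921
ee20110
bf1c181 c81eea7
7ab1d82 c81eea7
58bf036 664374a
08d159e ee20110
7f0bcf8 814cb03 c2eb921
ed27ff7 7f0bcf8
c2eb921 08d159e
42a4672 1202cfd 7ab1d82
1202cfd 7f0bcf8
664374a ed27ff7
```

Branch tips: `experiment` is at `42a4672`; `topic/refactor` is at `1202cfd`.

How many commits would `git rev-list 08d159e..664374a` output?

Reachable from 664374a: {08d159e, 664374a, 7f0bcf8, 814cb03, c2eb921, ed27ff7, ee20110}.
Reachable from 08d159e: {08d159e, ee20110}.
In 664374a's history but not 08d159e's: {664374a, 7f0bcf8, 814cb03, c2eb921, ed27ff7} — 5 commits.

5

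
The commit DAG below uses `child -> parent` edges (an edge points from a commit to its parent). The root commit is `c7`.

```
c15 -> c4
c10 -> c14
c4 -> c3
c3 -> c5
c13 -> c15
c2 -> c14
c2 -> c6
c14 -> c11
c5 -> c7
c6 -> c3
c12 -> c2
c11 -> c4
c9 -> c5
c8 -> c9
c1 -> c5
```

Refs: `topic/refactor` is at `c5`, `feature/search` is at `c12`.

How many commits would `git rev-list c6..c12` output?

Reachable from c12: {c11, c12, c14, c2, c3, c4, c5, c6, c7}.
Reachable from c6: {c3, c5, c6, c7}.
In c12's history but not c6's: {c11, c12, c14, c2, c4} — 5 commits.

5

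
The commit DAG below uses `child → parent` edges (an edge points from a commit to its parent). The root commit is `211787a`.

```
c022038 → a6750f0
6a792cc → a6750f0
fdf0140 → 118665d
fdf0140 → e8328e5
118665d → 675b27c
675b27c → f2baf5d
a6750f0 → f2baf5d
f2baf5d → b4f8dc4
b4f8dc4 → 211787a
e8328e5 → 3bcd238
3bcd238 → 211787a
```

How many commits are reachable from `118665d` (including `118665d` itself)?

Walking parent pointers from 118665d: reachable set = {118665d, 211787a, 675b27c, b4f8dc4, f2baf5d}.
That is 5 commits.

5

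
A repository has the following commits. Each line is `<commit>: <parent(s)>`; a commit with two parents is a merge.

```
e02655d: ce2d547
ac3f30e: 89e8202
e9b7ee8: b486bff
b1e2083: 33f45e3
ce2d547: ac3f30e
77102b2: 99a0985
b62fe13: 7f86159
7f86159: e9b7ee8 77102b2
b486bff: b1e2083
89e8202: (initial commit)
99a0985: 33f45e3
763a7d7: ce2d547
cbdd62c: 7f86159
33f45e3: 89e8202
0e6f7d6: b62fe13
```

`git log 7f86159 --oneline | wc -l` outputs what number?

Walking parent pointers from 7f86159: reachable set = {33f45e3, 77102b2, 7f86159, 89e8202, 99a0985, b1e2083, b486bff, e9b7ee8}.
That is 8 commits.

8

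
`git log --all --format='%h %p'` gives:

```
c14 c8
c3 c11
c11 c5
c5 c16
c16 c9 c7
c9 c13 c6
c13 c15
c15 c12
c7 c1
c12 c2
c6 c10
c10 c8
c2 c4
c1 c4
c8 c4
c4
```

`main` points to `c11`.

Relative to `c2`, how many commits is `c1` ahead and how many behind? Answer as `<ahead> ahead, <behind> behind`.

1 ahead, 1 behind

Reachable from c1: {c1, c4}.
Reachable from c2: {c2, c4}.
Only in c1's history (ahead): {c1} — 1.
Only in c2's history (behind): {c2} — 1.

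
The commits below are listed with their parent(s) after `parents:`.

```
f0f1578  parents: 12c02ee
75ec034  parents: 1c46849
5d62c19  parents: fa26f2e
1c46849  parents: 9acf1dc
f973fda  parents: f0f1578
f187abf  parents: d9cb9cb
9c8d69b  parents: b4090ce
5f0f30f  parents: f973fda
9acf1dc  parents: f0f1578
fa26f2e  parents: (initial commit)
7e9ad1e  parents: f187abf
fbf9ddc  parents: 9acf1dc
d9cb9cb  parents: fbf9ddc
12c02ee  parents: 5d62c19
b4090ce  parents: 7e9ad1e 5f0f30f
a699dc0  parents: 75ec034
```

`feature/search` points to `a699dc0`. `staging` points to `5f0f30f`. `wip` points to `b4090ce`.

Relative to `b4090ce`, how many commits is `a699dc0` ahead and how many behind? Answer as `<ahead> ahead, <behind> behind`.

Reachable from a699dc0: {12c02ee, 1c46849, 5d62c19, 75ec034, 9acf1dc, a699dc0, f0f1578, fa26f2e}.
Reachable from b4090ce: {12c02ee, 5d62c19, 5f0f30f, 7e9ad1e, 9acf1dc, b4090ce, d9cb9cb, f0f1578, f187abf, f973fda, fa26f2e, fbf9ddc}.
Only in a699dc0's history (ahead): {1c46849, 75ec034, a699dc0} — 3.
Only in b4090ce's history (behind): {5f0f30f, 7e9ad1e, b4090ce, d9cb9cb, f187abf, f973fda, fbf9ddc} — 7.

3 ahead, 7 behind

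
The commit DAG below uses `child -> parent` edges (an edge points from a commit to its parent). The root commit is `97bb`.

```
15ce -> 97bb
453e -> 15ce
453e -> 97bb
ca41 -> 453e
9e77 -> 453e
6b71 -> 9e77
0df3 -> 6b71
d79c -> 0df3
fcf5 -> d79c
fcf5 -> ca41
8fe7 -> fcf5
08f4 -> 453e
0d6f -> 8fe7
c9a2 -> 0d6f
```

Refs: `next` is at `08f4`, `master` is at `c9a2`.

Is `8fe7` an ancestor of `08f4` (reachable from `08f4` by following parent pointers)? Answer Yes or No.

No

Ancestors of 08f4: {08f4, 15ce, 453e, 97bb}.
8fe7 is not in that set, so it is not an ancestor of 08f4.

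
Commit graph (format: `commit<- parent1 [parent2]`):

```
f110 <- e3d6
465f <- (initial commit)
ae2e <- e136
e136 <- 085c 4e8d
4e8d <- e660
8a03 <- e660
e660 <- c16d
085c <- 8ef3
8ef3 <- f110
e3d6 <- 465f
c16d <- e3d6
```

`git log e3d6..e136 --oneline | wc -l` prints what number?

7

Reachable from e136: {085c, 465f, 4e8d, 8ef3, c16d, e136, e3d6, e660, f110}.
Reachable from e3d6: {465f, e3d6}.
In e136's history but not e3d6's: {085c, 4e8d, 8ef3, c16d, e136, e660, f110} — 7 commits.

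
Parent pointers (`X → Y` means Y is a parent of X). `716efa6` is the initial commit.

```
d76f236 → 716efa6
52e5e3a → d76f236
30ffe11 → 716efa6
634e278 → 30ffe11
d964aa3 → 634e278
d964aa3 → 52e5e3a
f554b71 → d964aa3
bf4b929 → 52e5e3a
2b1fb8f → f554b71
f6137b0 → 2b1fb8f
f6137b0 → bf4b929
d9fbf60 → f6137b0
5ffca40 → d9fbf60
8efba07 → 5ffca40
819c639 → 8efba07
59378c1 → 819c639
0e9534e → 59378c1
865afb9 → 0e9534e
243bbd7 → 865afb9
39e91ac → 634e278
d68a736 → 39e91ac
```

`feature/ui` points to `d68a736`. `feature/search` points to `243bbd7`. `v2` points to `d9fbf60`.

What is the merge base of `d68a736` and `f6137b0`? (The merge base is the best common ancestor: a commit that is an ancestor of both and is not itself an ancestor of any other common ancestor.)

Ancestors of d68a736: {30ffe11, 39e91ac, 634e278, 716efa6, d68a736}.
Ancestors of f6137b0: {2b1fb8f, 30ffe11, 52e5e3a, 634e278, 716efa6, bf4b929, d76f236, d964aa3, f554b71, f6137b0}.
Common ancestors: {30ffe11, 634e278, 716efa6}.
Among these, 634e278 is not an ancestor of any other common ancestor — it is the merge base.

634e278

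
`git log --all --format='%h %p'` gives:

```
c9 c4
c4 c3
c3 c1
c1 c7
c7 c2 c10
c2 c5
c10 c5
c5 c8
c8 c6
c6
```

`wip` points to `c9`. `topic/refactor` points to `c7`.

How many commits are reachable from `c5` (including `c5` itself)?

Walking parent pointers from c5: reachable set = {c5, c6, c8}.
That is 3 commits.

3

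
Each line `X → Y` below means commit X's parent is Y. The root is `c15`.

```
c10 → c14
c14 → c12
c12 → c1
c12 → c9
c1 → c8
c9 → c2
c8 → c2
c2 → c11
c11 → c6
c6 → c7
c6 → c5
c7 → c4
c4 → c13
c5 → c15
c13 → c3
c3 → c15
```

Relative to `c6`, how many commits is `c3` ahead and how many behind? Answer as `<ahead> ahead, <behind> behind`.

Reachable from c3: {c15, c3}.
Reachable from c6: {c13, c15, c3, c4, c5, c6, c7}.
Only in c3's history (ahead): {} — 0.
Only in c6's history (behind): {c13, c4, c5, c6, c7} — 5.

0 ahead, 5 behind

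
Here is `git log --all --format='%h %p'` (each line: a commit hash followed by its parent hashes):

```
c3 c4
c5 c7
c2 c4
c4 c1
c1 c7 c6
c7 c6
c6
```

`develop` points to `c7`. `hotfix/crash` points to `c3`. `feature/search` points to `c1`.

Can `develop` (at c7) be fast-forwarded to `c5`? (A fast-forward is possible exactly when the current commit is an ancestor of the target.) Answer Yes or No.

A fast-forward from c7 to c5 is possible iff c7 is an ancestor of c5.
Ancestors of c5: {c5, c6, c7}.
c7 is among them, so fast-forward is possible.

Yes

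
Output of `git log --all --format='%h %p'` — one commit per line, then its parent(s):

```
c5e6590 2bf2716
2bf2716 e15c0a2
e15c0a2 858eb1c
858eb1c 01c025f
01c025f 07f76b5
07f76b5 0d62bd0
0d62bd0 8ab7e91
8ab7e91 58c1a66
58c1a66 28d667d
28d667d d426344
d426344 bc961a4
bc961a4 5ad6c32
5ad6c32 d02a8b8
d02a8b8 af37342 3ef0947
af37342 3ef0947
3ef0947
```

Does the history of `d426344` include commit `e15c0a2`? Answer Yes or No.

No

Ancestors of d426344: {3ef0947, 5ad6c32, af37342, bc961a4, d02a8b8, d426344}.
e15c0a2 is not in that set, so it is not an ancestor of d426344.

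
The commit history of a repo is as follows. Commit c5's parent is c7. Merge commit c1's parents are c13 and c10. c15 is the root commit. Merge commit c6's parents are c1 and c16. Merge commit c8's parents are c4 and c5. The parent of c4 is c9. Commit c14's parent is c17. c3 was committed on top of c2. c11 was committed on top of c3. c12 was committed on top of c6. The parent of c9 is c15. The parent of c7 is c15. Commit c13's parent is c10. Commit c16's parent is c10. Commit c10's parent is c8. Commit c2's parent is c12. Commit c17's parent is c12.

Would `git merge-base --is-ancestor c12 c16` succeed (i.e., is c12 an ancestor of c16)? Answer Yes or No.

Ancestors of c16: {c10, c15, c16, c4, c5, c7, c8, c9}.
c12 is not in that set, so it is not an ancestor of c16.

No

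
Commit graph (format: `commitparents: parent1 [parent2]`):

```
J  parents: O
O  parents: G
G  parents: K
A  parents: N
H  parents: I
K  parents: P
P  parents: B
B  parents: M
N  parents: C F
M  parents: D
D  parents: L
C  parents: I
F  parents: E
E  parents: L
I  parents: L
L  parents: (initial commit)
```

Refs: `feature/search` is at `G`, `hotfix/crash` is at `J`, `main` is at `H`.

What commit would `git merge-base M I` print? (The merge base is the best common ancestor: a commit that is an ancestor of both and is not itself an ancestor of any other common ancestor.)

Ancestors of M: {D, L, M}.
Ancestors of I: {I, L}.
Common ancestors: {L}.
The only common ancestor is L, so it is the merge base.

L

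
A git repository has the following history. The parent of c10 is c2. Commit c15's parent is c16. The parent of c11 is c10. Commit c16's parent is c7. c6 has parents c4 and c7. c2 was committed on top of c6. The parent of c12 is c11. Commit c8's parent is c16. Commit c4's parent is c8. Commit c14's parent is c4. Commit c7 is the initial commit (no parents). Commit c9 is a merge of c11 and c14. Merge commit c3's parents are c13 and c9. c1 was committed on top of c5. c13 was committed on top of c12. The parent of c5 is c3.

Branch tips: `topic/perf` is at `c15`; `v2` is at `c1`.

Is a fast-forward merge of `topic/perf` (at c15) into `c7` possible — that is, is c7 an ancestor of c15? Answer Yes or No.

Yes

A fast-forward from c7 to c15 is possible iff c7 is an ancestor of c15.
Ancestors of c15: {c15, c16, c7}.
c7 is among them, so fast-forward is possible.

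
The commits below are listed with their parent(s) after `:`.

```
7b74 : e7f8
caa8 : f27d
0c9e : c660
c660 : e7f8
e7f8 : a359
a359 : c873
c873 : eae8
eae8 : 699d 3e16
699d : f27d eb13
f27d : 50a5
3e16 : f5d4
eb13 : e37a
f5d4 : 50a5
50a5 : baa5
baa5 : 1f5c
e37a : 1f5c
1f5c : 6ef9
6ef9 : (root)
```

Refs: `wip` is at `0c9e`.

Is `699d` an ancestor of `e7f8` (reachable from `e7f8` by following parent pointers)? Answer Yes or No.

Ancestors of e7f8 (commits reachable by following parents): {1f5c, 3e16, 50a5, 699d, 6ef9, a359, baa5, c873, e37a, e7f8, eae8, eb13, f27d, f5d4}.
699d is in that set, so it is an ancestor of e7f8.

Yes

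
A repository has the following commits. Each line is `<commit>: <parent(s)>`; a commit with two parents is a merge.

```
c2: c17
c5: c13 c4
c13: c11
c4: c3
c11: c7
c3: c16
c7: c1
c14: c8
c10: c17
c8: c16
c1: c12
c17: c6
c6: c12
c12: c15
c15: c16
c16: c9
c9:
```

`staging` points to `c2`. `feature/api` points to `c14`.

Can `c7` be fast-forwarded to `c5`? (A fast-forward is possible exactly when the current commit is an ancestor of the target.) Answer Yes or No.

Yes

A fast-forward from c7 to c5 is possible iff c7 is an ancestor of c5.
Ancestors of c5: {c1, c11, c12, c13, c15, c16, c3, c4, c5, c7, c9}.
c7 is among them, so fast-forward is possible.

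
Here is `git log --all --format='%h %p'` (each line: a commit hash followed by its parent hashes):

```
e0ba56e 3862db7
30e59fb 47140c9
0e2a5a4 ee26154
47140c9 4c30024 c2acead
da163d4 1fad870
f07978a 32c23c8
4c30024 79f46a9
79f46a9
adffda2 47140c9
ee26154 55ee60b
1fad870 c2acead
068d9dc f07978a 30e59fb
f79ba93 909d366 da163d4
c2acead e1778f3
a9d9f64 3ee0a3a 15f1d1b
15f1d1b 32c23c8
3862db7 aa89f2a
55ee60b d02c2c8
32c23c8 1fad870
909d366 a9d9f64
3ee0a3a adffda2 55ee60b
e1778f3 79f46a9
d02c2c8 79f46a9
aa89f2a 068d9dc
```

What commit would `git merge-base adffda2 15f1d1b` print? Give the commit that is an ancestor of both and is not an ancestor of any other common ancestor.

c2acead

Ancestors of adffda2: {47140c9, 4c30024, 79f46a9, adffda2, c2acead, e1778f3}.
Ancestors of 15f1d1b: {15f1d1b, 1fad870, 32c23c8, 79f46a9, c2acead, e1778f3}.
Common ancestors: {79f46a9, c2acead, e1778f3}.
Among these, c2acead is not an ancestor of any other common ancestor — it is the merge base.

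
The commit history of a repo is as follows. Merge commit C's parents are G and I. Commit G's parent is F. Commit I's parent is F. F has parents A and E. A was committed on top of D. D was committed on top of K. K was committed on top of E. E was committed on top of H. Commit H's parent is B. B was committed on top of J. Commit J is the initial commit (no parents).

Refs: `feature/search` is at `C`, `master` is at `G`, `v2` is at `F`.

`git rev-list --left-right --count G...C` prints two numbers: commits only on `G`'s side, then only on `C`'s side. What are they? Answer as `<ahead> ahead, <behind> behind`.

0 ahead, 2 behind

Reachable from G: {A, B, D, E, F, G, H, J, K}.
Reachable from C: {A, B, C, D, E, F, G, H, I, J, K}.
Only in G's history (ahead): {} — 0.
Only in C's history (behind): {C, I} — 2.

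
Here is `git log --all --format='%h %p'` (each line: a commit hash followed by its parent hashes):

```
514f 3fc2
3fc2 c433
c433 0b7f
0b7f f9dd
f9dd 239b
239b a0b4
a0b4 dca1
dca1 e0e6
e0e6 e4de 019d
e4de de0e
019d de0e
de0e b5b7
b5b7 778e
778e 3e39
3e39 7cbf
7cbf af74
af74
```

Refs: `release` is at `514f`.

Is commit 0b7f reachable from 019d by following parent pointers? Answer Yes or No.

Ancestors of 019d: {019d, 3e39, 778e, 7cbf, af74, b5b7, de0e}.
0b7f is not in that set, so it is not an ancestor of 019d.

No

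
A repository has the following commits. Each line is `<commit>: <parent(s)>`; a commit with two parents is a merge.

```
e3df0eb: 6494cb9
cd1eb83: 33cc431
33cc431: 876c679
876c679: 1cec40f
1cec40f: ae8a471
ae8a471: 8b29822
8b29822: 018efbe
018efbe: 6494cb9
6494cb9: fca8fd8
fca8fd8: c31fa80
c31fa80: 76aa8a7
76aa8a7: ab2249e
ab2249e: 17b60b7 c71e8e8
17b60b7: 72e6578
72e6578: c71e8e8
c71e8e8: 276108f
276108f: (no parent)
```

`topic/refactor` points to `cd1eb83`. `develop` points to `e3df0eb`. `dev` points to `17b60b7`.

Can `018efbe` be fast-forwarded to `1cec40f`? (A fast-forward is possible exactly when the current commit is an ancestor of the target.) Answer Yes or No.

Yes

A fast-forward from 018efbe to 1cec40f is possible iff 018efbe is an ancestor of 1cec40f.
Ancestors of 1cec40f: {018efbe, 17b60b7, 1cec40f, 276108f, 6494cb9, 72e6578, 76aa8a7, 8b29822, ab2249e, ae8a471, c31fa80, c71e8e8, fca8fd8}.
018efbe is among them, so fast-forward is possible.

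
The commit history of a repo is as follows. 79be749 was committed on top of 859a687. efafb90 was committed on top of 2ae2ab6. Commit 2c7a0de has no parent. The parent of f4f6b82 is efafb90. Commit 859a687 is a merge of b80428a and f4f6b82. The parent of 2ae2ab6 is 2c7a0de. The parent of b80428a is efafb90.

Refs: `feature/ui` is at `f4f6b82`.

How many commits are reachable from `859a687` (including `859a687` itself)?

Walking parent pointers from 859a687: reachable set = {2ae2ab6, 2c7a0de, 859a687, b80428a, efafb90, f4f6b82}.
That is 6 commits.

6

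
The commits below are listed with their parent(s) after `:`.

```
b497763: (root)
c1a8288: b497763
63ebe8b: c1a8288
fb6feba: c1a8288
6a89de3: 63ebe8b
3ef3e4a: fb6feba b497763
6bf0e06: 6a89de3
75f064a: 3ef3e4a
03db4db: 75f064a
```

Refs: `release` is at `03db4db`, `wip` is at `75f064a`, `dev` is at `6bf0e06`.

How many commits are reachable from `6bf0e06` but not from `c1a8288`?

Reachable from 6bf0e06: {63ebe8b, 6a89de3, 6bf0e06, b497763, c1a8288}.
Reachable from c1a8288: {b497763, c1a8288}.
In 6bf0e06's history but not c1a8288's: {63ebe8b, 6a89de3, 6bf0e06} — 3 commits.

3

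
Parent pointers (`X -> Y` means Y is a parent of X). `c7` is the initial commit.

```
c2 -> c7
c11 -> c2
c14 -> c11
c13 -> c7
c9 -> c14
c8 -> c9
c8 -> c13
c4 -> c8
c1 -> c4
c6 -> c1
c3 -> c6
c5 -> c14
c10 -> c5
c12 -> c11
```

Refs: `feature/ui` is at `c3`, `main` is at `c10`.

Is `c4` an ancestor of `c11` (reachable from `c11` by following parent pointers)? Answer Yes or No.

No

Ancestors of c11: {c11, c2, c7}.
c4 is not in that set, so it is not an ancestor of c11.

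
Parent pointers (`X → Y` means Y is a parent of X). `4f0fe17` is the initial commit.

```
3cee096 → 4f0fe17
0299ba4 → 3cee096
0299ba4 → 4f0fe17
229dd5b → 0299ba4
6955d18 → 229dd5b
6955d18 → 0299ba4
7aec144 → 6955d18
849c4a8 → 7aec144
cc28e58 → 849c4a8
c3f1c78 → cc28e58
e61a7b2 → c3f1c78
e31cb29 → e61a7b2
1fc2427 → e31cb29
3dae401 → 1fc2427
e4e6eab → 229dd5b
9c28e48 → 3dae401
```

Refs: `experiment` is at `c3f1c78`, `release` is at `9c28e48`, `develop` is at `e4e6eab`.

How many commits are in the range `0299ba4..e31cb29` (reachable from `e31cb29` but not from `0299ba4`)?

Reachable from e31cb29: {0299ba4, 229dd5b, 3cee096, 4f0fe17, 6955d18, 7aec144, 849c4a8, c3f1c78, cc28e58, e31cb29, e61a7b2}.
Reachable from 0299ba4: {0299ba4, 3cee096, 4f0fe17}.
In e31cb29's history but not 0299ba4's: {229dd5b, 6955d18, 7aec144, 849c4a8, c3f1c78, cc28e58, e31cb29, e61a7b2} — 8 commits.

8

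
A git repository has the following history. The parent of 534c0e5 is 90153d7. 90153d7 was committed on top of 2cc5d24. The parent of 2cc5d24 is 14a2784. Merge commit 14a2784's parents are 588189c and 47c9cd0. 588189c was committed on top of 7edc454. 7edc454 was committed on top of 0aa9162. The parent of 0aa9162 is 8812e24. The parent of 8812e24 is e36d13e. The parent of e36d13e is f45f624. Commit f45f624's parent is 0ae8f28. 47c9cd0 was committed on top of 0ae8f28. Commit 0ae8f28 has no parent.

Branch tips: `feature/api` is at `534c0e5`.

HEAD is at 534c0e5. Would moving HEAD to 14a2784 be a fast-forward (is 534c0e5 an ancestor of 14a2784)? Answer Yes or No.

No

A fast-forward from 534c0e5 to 14a2784 is possible iff 534c0e5 is an ancestor of 14a2784.
Ancestors of 14a2784: {0aa9162, 0ae8f28, 14a2784, 47c9cd0, 588189c, 7edc454, 8812e24, e36d13e, f45f624}.
534c0e5 is not among them, so fast-forward is not possible.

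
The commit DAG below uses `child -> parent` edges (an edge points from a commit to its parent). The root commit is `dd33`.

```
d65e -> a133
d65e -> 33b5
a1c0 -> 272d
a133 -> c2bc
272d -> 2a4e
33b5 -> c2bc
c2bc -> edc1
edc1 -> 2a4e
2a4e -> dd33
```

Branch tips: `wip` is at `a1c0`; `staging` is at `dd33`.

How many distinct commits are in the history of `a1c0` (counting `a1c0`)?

Walking parent pointers from a1c0: reachable set = {272d, 2a4e, a1c0, dd33}.
That is 4 commits.

4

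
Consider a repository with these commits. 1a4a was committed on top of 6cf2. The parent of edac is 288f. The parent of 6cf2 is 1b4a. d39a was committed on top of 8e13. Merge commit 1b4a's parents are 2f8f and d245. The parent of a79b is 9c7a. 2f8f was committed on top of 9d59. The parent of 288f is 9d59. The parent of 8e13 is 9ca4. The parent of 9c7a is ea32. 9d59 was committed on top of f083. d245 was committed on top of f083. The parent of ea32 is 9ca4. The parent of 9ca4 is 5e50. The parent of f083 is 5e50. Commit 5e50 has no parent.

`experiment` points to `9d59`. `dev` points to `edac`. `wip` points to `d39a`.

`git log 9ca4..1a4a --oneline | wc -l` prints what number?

Reachable from 1a4a: {1a4a, 1b4a, 2f8f, 5e50, 6cf2, 9d59, d245, f083}.
Reachable from 9ca4: {5e50, 9ca4}.
In 1a4a's history but not 9ca4's: {1a4a, 1b4a, 2f8f, 6cf2, 9d59, d245, f083} — 7 commits.

7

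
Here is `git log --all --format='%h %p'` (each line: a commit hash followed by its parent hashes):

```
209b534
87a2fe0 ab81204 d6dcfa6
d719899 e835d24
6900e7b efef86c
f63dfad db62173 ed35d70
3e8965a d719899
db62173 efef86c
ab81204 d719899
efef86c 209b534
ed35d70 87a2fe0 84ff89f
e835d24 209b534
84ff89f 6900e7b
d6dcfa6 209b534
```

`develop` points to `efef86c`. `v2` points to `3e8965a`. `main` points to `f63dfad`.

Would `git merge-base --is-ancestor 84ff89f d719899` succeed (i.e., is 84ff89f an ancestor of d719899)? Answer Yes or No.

Ancestors of d719899: {209b534, d719899, e835d24}.
84ff89f is not in that set, so it is not an ancestor of d719899.

No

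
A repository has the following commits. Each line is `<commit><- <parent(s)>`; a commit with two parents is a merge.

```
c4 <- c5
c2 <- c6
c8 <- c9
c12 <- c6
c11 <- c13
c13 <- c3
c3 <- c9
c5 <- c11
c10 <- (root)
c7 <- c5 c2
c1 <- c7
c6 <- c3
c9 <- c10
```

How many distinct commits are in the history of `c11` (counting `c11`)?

Walking parent pointers from c11: reachable set = {c10, c11, c13, c3, c9}.
That is 5 commits.

5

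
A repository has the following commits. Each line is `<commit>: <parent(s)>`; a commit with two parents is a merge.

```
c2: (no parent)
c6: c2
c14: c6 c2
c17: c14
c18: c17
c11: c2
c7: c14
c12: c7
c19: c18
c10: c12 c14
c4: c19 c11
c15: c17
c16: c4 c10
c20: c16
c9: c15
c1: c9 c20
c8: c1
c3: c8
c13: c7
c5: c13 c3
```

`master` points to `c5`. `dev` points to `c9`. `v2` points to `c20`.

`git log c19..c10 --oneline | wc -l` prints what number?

3

Reachable from c10: {c10, c12, c14, c2, c6, c7}.
Reachable from c19: {c14, c17, c18, c19, c2, c6}.
In c10's history but not c19's: {c10, c12, c7} — 3 commits.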